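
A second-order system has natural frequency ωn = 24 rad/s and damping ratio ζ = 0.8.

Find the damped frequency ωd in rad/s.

ωd = ωn√(1 - ζ²) = 24√(1 - 0.8²) = 14.4 rad/s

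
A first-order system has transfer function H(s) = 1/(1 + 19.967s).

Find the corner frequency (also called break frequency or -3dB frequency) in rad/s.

Corner frequency = 1/τ = 1/19.967 = 0.05 rad/s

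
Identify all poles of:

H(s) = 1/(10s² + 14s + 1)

Discriminant = 14² - 4×10×1 = 196 - 40 = 156 > 0, so two distinct real poles. Using quadratic formula: s = (-14 ± √156)/(2×10) = (-14 ± √156)/20, with √156 ≈ 12.4900. s₁ ≈ -0.0755, s₂ ≈ -1.3245. Poles: s₁ = -0.0755, s₂ = -1.3245.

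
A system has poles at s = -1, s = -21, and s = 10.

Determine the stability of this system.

Pole(s) at s = 10 are not in the left half-plane. System is unstable.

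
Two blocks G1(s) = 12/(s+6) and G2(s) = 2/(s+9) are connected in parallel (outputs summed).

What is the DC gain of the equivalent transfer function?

Parallel: G_eq = G1 + G2. DC gain = G1(0) + G2(0) = 12/6 + 2/9 = 2 + 0.2222 = 2.2222.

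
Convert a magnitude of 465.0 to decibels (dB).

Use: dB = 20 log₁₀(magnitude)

dB = 20 log₁₀(465.0) = 53.3 dB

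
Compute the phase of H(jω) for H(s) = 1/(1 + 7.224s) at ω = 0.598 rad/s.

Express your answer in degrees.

Phase = -arctan(ωτ) = -arctan(0.598 × 7.224) = -77.0°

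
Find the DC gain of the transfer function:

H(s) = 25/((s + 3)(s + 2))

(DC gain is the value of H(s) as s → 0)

DC gain = H(0) = 25/(3 × 2) = 25/6 = 4.1667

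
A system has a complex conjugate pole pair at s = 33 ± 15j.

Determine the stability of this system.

Real part of poles is 33 (> 0, right half-plane). Unstable.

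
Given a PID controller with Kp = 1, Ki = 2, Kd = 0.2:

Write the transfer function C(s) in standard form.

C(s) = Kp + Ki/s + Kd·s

Substituting values: C(s) = 1 + 2/s + 0.2s = (0.2s² + s + 2)/s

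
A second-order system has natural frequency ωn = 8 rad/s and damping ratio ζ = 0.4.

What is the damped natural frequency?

ωd = ωn√(1 - ζ²) = 8√(1 - 0.4²) = 7.33 rad/s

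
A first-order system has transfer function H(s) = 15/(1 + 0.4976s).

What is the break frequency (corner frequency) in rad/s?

Corner frequency = 1/τ = 1/0.4976 = 2.01 rad/s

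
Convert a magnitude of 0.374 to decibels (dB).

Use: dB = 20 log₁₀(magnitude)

dB = 20 log₁₀(0.374) = -8.5 dB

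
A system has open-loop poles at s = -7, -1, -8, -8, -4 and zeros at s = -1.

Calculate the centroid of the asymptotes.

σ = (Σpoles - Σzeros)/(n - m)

σ = (Σpoles - Σzeros)/(n - m) = (-28 - (-1))/(5 - 1) = -27/4 = -6.75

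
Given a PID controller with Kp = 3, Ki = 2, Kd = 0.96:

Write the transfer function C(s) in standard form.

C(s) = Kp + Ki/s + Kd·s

Substituting values: C(s) = 3 + 2/s + 0.96s = (0.96s² + 3s + 2)/s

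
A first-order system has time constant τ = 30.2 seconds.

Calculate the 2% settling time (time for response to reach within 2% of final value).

For first-order system, 2% settling time ≈ 4τ = 4 × 30.2 = 120.8 s.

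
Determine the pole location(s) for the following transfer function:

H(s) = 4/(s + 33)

Pole is where denominator = 0: s + 33 = 0, so s = -33.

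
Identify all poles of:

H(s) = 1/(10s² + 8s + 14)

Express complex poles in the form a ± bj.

Discriminant = 8² - 4×10×14 = 64 - 560 = -496 < 0, so the poles are a complex conjugate pair s = (-8 ± j√496)/(2×10). Real part = -8/(2×10) = -8/20 = -0.4; imaginary part = ±√496/(2×10) ≈ 1.1136. Poles: s = -0.4 ± 1.1136j.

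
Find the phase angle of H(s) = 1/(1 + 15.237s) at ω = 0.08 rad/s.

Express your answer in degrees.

Phase = -arctan(ωτ) = -arctan(0.08 × 15.237) = -50.6°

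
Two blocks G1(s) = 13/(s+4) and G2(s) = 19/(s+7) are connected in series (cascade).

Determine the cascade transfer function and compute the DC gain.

Series: multiply transfer functions. G_eq = 13/(s+4) × 19/(s+7) = 247/((s+4)(s+7)). DC gain = 247/(4×7) = 8.8214.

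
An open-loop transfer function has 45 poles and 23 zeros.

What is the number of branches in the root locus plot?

Root locus has n branches where n = number of poles = 45.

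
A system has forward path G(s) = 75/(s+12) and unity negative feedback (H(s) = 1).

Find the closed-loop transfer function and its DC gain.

T(s) = G/(1+GH) = [75/(s+12)] / [1 + 75/(s+12)] = 75/(s+12+75) = 75/(s+87). DC gain = 75/87 = 0.8621.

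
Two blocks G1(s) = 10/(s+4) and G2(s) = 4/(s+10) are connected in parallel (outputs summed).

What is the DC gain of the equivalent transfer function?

Parallel: G_eq = G1 + G2. DC gain = G1(0) + G2(0) = 10/4 + 4/10 = 2.5 + 0.4 = 2.9.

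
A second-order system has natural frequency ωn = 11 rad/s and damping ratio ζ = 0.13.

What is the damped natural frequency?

ωd = ωn√(1 - ζ²) = 11√(1 - 0.13²) = 10.91 rad/s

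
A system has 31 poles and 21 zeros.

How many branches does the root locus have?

Root locus has n branches where n = number of poles = 31.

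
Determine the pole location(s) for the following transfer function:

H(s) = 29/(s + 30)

Pole is where denominator = 0: s + 30 = 0, so s = -30.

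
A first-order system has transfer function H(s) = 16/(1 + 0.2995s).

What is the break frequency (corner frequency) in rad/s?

Corner frequency = 1/τ = 1/0.2995 = 3.339 rad/s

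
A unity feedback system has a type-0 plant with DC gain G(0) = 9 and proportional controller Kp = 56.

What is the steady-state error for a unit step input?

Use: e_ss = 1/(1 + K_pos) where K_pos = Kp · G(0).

K_pos = Kp · G(0) = 56 × 9 = 504. e_ss = 1/(1 + 504) = 0.0020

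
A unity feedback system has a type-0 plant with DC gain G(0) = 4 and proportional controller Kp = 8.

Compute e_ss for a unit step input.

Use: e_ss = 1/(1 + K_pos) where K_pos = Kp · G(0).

K_pos = Kp · G(0) = 8 × 4 = 32. e_ss = 1/(1 + 32) = 0.0303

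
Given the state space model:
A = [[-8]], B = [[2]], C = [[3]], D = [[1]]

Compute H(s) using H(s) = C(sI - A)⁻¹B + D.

(sI - A)⁻¹ = 1/(s + 8). H(s) = 3×2/(s + 8) + 1 = (s + 14)/(s + 8).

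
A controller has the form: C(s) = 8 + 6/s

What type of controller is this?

This is a Proportional-Integral (PI) controller.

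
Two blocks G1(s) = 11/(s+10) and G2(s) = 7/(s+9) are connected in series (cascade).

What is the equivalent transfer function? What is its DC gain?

Series: multiply transfer functions. G_eq = 11/(s+10) × 7/(s+9) = 77/((s+10)(s+9)). DC gain = 77/(10×9) = 0.8556.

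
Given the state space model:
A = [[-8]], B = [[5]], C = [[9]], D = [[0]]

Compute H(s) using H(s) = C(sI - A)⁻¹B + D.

(sI - A)⁻¹ = 1/(s + 8). H(s) = 9 × 5/(s + 8) + 0 = 45/(s + 8).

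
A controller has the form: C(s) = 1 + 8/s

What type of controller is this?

This is a Proportional-Integral (PI) controller.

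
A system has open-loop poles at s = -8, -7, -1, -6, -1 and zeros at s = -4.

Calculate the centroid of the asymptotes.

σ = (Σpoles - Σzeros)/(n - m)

σ = (Σpoles - Σzeros)/(n - m) = (-23 - (-4))/(5 - 1) = -19/4 = -4.75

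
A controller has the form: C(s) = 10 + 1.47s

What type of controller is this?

This is a Proportional-Derivative (PD) controller.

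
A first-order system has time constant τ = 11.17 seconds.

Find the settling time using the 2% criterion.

For first-order system, 2% settling time ≈ 4τ = 4 × 11.17 = 44.68 s.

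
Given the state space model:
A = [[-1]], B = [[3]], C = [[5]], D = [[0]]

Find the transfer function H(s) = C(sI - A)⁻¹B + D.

(sI - A)⁻¹ = 1/(s + 1). H(s) = 5 × 3/(s + 1) + 0 = 15/(s + 1).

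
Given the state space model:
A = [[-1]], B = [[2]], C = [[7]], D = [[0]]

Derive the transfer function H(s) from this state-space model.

(sI - A)⁻¹ = 1/(s + 1). H(s) = 7 × 2/(s + 1) + 0 = 14/(s + 1).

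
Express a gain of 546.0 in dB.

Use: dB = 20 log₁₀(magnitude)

dB = 20 log₁₀(546.0) = 54.7 dB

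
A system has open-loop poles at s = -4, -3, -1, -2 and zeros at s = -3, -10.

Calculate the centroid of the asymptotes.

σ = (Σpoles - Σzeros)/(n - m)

σ = (Σpoles - Σzeros)/(n - m) = (-10 - (-13))/(4 - 2) = 3/2 = 1.5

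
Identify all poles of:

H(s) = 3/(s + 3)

Pole is where denominator = 0: s + 3 = 0, so s = -3.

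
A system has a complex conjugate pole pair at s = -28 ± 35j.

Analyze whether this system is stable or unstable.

Real part of poles is -28 (< 0, left half-plane). Stable.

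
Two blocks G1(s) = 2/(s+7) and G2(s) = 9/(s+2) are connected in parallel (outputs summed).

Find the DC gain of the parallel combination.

Parallel: G_eq = G1 + G2. DC gain = G1(0) + G2(0) = 2/7 + 9/2 = 0.2857 + 4.5 = 4.7857.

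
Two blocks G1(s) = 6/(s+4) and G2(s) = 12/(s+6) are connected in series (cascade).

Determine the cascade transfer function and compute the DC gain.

Series: multiply transfer functions. G_eq = 6/(s+4) × 12/(s+6) = 72/((s+4)(s+6)). DC gain = 72/(4×6) = 3.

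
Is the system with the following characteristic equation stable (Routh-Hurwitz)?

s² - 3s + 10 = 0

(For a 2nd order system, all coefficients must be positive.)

Coefficients: 1, -3, 10. b=-3 not positive, so system is unstable.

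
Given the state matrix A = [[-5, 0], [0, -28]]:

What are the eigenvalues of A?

For diagonal matrix, eigenvalues are diagonal entries: λ₁ = -5, λ₂ = -28.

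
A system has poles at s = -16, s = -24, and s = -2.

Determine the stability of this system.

All poles are in the left half-plane. System is stable.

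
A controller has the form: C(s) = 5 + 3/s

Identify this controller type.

This is a Proportional-Integral (PI) controller.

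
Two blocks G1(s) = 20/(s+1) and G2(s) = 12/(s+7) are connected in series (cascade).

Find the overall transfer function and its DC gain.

Series: multiply transfer functions. G_eq = 20/(s+1) × 12/(s+7) = 240/((s+1)(s+7)). DC gain = 240/(1×7) = 34.2857.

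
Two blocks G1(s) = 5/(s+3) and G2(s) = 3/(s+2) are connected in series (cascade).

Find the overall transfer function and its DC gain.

Series: multiply transfer functions. G_eq = 5/(s+3) × 3/(s+2) = 15/((s+3)(s+2)). DC gain = 15/(3×2) = 2.5.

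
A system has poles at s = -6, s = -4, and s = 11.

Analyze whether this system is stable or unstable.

Pole(s) at s = 11 are not in the left half-plane. System is unstable.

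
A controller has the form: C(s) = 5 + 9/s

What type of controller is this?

This is a Proportional-Integral (PI) controller.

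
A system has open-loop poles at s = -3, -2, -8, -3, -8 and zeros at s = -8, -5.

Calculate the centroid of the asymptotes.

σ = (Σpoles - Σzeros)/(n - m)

σ = (Σpoles - Σzeros)/(n - m) = (-24 - (-13))/(5 - 2) = -11/3 = -3.67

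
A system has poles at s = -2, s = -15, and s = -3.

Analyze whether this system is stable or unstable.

All poles are in the left half-plane. System is stable.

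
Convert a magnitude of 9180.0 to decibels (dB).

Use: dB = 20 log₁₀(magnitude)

dB = 20 log₁₀(9180.0) = 79.3 dB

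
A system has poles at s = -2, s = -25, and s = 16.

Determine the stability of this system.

Pole(s) at s = 16 are not in the left half-plane. System is unstable.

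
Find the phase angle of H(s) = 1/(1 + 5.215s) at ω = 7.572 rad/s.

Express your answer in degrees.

Phase = -arctan(ωτ) = -arctan(7.572 × 5.215) = -88.5°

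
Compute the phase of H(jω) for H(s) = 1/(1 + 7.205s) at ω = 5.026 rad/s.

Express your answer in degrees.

Phase = -arctan(ωτ) = -arctan(5.026 × 7.205) = -88.4°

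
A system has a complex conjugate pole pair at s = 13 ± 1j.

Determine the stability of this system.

Real part of poles is 13 (> 0, right half-plane). Unstable.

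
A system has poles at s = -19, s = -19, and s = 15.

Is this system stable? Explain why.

Pole(s) at s = 15 are not in the left half-plane. System is unstable.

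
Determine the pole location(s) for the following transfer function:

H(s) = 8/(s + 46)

Pole is where denominator = 0: s + 46 = 0, so s = -46.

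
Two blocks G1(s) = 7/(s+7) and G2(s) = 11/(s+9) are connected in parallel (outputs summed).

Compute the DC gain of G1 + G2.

Parallel: G_eq = G1 + G2. DC gain = G1(0) + G2(0) = 7/7 + 11/9 = 1 + 1.2222 = 2.2222.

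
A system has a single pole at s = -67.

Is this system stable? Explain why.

Pole at s = -67 is in the left half-plane. Stable.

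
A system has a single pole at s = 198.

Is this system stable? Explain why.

Pole at s = 198 is in the right half-plane. Unstable.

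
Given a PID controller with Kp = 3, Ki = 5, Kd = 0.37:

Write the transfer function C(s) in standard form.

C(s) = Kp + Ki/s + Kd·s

Substituting values: C(s) = 3 + 5/s + 0.37s = (0.37s² + 3s + 5)/s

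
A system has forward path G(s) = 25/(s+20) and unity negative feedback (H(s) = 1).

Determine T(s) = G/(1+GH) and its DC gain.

T(s) = G/(1+GH) = [25/(s+20)] / [1 + 25/(s+20)] = 25/(s+20+25) = 25/(s+45). DC gain = 25/45 = 0.5556.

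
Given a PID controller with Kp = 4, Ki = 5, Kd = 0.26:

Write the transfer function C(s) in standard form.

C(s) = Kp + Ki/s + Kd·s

Substituting values: C(s) = 4 + 5/s + 0.26s = (0.26s² + 4s + 5)/s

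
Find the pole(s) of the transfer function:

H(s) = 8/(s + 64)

Pole is where denominator = 0: s + 64 = 0, so s = -64.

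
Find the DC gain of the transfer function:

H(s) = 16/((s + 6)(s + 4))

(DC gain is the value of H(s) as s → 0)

DC gain = H(0) = 16/(6 × 4) = 16/24 = 0.6667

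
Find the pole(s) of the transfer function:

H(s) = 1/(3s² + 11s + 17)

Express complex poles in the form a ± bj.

Discriminant = 11² - 4×3×17 = 121 - 204 = -83 < 0, so the poles are a complex conjugate pair s = (-11 ± j√83)/(2×3). Real part = -11/(2×3) = -11/6 ≈ -1.8333; imaginary part = ±√83/(2×3) ≈ 1.5184. Poles: s = -1.8333 ± 1.5184j.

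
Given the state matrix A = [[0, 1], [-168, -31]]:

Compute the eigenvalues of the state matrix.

det(A - λI) = λ² - (-31)λ + 168 = (λ - (-7))(λ - (-24)). Eigenvalues: -7, -24.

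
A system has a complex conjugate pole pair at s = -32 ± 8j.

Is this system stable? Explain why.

Real part of poles is -32 (< 0, left half-plane). Stable.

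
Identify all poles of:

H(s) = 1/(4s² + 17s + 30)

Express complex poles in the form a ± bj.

Discriminant = 17² - 4×4×30 = 289 - 480 = -191 < 0, so the poles are a complex conjugate pair s = (-17 ± j√191)/(2×4). Real part = -17/(2×4) = -17/8 = -2.125; imaginary part = ±√191/(2×4) ≈ 1.7275. Poles: s = -2.125 ± 1.7275j.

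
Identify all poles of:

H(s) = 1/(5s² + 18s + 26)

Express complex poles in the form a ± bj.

Discriminant = 18² - 4×5×26 = 324 - 520 = -196 < 0, so the poles are a complex conjugate pair s = (-18 ± j√196)/(2×5). Real part = -18/(2×5) = -18/10 = -1.8; imaginary part = ±√196/(2×5) = 14/10 = 1.4. Poles: s = -1.8 ± 1.4j.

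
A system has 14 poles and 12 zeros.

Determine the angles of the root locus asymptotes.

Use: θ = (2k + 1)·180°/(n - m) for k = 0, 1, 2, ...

n - m = 14 - 12 = 2. Angles: θk = (2k + 1)·180°/2 = 90°, 270°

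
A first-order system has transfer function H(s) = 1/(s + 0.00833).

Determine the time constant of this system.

For H(s) = 1/(s + 1/τ), the pole is at -1/τ = -0.00833, so τ = 1/0.00833 = 120 s.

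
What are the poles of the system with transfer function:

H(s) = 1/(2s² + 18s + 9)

Discriminant = 18² - 4×2×9 = 324 - 72 = 252 > 0, so two distinct real poles. Using quadratic formula: s = (-18 ± √252)/(2×2) = (-18 ± √252)/4, with √252 ≈ 15.8745. s₁ ≈ -0.5314, s₂ ≈ -8.4686. Poles: s₁ = -0.5314, s₂ = -8.4686.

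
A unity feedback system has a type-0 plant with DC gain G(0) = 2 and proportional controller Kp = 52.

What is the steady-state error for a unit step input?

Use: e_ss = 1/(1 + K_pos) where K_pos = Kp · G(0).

K_pos = Kp · G(0) = 52 × 2 = 104. e_ss = 1/(1 + 104) = 0.0095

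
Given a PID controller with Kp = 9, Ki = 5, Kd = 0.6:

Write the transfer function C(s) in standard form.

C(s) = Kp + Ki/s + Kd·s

Substituting values: C(s) = 9 + 5/s + 0.6s = (0.6s² + 9s + 5)/s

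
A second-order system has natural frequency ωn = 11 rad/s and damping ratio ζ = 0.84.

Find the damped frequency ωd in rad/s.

ωd = ωn√(1 - ζ²) = 11√(1 - 0.84²) = 5.97 rad/s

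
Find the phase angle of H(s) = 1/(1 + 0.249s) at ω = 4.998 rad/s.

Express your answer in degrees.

Phase = -arctan(ωτ) = -arctan(4.998 × 0.249) = -51.2°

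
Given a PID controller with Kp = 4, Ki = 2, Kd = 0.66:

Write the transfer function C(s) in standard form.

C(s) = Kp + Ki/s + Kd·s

Substituting values: C(s) = 4 + 2/s + 0.66s = (0.66s² + 4s + 2)/s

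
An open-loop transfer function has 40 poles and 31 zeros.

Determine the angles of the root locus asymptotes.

n - m = 40 - 31 = 9. Angles: θk = (2k + 1)·180°/9 = 20°, 60°, 100°, 140°, 180°, 220°, 260°, 300°, 340°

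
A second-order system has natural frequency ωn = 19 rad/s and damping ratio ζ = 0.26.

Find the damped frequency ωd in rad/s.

ωd = ωn√(1 - ζ²) = 19√(1 - 0.26²) = 18.35 rad/s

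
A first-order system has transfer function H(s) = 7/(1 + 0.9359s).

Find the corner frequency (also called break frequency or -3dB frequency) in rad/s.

Corner frequency = 1/τ = 1/0.9359 = 1.068 rad/s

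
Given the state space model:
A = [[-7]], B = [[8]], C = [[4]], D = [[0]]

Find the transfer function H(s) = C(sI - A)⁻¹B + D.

(sI - A)⁻¹ = 1/(s + 7). H(s) = 4 × 8/(s + 7) + 0 = 32/(s + 7).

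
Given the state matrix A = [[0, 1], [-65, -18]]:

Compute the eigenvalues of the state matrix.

det(A - λI) = λ² - (-18)λ + 65 = (λ - (-13))(λ - (-5)). Eigenvalues: -13, -5.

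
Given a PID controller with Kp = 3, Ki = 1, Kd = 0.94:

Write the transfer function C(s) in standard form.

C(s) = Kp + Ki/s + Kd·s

Substituting values: C(s) = 3 + 1/s + 0.94s = (0.94s² + 3s + 1)/s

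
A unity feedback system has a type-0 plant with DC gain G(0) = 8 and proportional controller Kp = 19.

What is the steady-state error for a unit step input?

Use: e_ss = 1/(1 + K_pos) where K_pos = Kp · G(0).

K_pos = Kp · G(0) = 19 × 8 = 152. e_ss = 1/(1 + 152) = 0.0065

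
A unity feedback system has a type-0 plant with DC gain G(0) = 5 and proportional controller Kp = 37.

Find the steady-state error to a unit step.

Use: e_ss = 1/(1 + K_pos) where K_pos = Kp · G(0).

K_pos = Kp · G(0) = 37 × 5 = 185. e_ss = 1/(1 + 185) = 0.0054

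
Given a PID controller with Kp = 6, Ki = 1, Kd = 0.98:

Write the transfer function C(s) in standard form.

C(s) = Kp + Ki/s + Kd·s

Substituting values: C(s) = 6 + 1/s + 0.98s = (0.98s² + 6s + 1)/s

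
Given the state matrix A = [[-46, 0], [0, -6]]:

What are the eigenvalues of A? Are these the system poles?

For diagonal matrix, eigenvalues are diagonal entries: λ₁ = -46, λ₂ = -6. Eigenvalues of A = system poles.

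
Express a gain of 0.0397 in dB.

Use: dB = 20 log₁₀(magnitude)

dB = 20 log₁₀(0.0397) = -28.0 dB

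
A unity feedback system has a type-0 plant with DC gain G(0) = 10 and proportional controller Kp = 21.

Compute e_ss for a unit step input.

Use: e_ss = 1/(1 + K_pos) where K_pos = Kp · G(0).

K_pos = Kp · G(0) = 21 × 10 = 210. e_ss = 1/(1 + 210) = 0.0047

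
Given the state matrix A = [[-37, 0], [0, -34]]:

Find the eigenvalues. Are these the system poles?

For diagonal matrix, eigenvalues are diagonal entries: λ₁ = -37, λ₂ = -34. Eigenvalues of A = system poles.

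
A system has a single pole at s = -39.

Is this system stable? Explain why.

Pole at s = -39 is in the left half-plane. Stable.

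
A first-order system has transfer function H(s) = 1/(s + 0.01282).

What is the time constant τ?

For H(s) = 1/(s + 1/τ), the pole is at -1/τ = -0.01282, so τ = 1/0.01282 = 78 s.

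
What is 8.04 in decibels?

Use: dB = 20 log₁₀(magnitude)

dB = 20 log₁₀(8.04) = 18.1 dB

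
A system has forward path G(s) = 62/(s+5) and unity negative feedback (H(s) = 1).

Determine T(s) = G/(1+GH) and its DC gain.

T(s) = G/(1+GH) = [62/(s+5)] / [1 + 62/(s+5)] = 62/(s+5+62) = 62/(s+67). DC gain = 62/67 = 0.9254.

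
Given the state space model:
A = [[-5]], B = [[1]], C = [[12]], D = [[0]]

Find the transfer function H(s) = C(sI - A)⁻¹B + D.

(sI - A)⁻¹ = 1/(s + 5). H(s) = 12 × 1/(s + 5) + 0 = 12/(s + 5).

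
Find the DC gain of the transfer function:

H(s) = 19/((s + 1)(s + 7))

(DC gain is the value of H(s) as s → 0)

DC gain = H(0) = 19/(1 × 7) = 19/7 = 2.7143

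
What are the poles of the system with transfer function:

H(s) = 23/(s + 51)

Pole is where denominator = 0: s + 51 = 0, so s = -51.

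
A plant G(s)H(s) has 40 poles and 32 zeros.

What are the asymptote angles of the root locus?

n - m = 40 - 32 = 8. Angles: θk = (2k + 1)·180°/8 = 22.5°, 67.5°, 112.5°, 157.5°, 202.5°, 247.5°, 292.5°, 337.5°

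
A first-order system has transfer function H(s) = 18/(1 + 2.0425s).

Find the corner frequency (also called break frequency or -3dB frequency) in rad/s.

Corner frequency = 1/τ = 1/2.0425 = 0.49 rad/s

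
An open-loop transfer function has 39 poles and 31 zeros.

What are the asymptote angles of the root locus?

n - m = 39 - 31 = 8. Angles: θk = (2k + 1)·180°/8 = 22.5°, 67.5°, 112.5°, 157.5°, 202.5°, 247.5°, 292.5°, 337.5°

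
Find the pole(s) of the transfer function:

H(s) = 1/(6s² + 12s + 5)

Discriminant = 12² - 4×6×5 = 144 - 120 = 24 > 0, so two distinct real poles. Using quadratic formula: s = (-12 ± √24)/(2×6) = (-12 ± √24)/12, with √24 ≈ 4.8990. s₁ ≈ -0.5918, s₂ ≈ -1.4082. Poles: s₁ = -0.5918, s₂ = -1.4082.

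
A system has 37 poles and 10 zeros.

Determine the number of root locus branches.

Root locus has n branches where n = number of poles = 37.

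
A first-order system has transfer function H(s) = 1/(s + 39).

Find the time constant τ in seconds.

For H(s) = 1/(s + 1/τ), the pole is at -1/τ = -39, so τ = 1/39 = 0.0256 s.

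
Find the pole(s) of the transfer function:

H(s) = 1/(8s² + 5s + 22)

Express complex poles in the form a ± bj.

Discriminant = 5² - 4×8×22 = 25 - 704 = -679 < 0, so the poles are a complex conjugate pair s = (-5 ± j√679)/(2×8). Real part = -5/(2×8) = -5/16 = -0.3125; imaginary part = ±√679/(2×8) ≈ 1.6286. Poles: s = -0.3125 ± 1.6286j.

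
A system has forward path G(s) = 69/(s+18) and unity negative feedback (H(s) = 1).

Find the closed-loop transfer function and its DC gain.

T(s) = G/(1+GH) = [69/(s+18)] / [1 + 69/(s+18)] = 69/(s+18+69) = 69/(s+87). DC gain = 69/87 = 0.7931.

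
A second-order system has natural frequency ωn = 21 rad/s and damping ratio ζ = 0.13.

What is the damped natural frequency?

ωd = ωn√(1 - ζ²) = 21√(1 - 0.13²) = 20.82 rad/s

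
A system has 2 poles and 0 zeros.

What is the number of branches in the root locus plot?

Root locus has n branches where n = number of poles = 2.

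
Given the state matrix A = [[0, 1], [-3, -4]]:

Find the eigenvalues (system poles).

det(A - λI) = λ² - (-4)λ + 3 = (λ - (-1))(λ - (-3)). Eigenvalues: -1, -3.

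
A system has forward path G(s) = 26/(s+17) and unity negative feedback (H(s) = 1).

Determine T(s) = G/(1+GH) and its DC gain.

T(s) = G/(1+GH) = [26/(s+17)] / [1 + 26/(s+17)] = 26/(s+17+26) = 26/(s+43). DC gain = 26/43 = 0.6047.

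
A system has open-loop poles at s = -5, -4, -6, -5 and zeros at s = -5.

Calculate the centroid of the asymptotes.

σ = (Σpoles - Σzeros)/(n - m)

σ = (Σpoles - Σzeros)/(n - m) = (-20 - (-5))/(4 - 1) = -15/3 = -5.0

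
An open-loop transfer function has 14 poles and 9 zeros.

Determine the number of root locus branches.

Root locus has n branches where n = number of poles = 14.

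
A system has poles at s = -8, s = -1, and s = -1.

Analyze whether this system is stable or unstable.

All poles are in the left half-plane. System is stable.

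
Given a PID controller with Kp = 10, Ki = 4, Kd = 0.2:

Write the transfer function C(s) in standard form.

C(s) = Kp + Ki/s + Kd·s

Substituting values: C(s) = 10 + 4/s + 0.2s = (0.2s² + 10s + 4)/s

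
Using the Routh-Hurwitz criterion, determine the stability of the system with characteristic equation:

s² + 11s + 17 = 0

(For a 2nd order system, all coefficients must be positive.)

Coefficients: 1, 11, 17. All positive, so system is stable.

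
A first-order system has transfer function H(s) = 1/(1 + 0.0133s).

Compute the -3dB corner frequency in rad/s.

Corner frequency = 1/τ = 1/0.0133 = 75.188 rad/s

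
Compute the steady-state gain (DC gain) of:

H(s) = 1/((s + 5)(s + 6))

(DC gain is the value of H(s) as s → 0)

DC gain = H(0) = 1/(5 × 6) = 1/30 = 0.0333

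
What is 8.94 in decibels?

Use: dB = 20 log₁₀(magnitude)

dB = 20 log₁₀(8.94) = 19.0 dB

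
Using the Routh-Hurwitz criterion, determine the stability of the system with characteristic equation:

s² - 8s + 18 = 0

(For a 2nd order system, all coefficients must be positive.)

Coefficients: 1, -8, 18. b=-8 not positive, so system is unstable.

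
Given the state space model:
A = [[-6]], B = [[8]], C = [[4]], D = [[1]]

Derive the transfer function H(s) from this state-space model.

(sI - A)⁻¹ = 1/(s + 6). H(s) = 4×8/(s + 6) + 1 = (s + 38)/(s + 6).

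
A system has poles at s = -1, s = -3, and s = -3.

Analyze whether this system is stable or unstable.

All poles are in the left half-plane. System is stable.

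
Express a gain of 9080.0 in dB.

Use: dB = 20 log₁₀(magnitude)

dB = 20 log₁₀(9080.0) = 79.2 dB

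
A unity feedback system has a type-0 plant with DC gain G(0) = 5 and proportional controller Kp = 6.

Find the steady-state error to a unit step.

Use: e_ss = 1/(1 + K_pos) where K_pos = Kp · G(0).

K_pos = Kp · G(0) = 6 × 5 = 30. e_ss = 1/(1 + 30) = 0.0323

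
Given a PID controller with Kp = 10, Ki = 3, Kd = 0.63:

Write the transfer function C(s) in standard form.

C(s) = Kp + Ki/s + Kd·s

Substituting values: C(s) = 10 + 3/s + 0.63s = (0.63s² + 10s + 3)/s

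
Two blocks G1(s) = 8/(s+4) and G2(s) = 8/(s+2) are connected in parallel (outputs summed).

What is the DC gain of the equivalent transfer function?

Parallel: G_eq = G1 + G2. DC gain = G1(0) + G2(0) = 8/4 + 8/2 = 2 + 4 = 6.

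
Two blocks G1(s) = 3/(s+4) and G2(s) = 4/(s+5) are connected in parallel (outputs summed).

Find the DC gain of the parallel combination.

Parallel: G_eq = G1 + G2. DC gain = G1(0) + G2(0) = 3/4 + 4/5 = 0.75 + 0.8 = 1.55.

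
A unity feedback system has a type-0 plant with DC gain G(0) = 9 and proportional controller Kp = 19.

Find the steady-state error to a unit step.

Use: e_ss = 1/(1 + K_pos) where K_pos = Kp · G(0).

K_pos = Kp · G(0) = 19 × 9 = 171. e_ss = 1/(1 + 171) = 0.0058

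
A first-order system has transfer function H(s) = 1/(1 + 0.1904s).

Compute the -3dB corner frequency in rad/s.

Corner frequency = 1/τ = 1/0.1904 = 5.252 rad/s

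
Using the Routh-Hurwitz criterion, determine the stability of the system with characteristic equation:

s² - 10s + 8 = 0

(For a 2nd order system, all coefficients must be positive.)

Coefficients: 1, -10, 8. b=-10 not positive, so system is unstable.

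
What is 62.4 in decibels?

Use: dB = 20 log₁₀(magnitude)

dB = 20 log₁₀(62.4) = 35.9 dB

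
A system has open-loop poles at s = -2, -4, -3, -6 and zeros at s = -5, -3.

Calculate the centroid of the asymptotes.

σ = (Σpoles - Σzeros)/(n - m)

σ = (Σpoles - Σzeros)/(n - m) = (-15 - (-8))/(4 - 2) = -7/2 = -3.5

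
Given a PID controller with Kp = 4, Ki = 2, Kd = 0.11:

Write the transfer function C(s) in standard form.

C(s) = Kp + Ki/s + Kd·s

Substituting values: C(s) = 4 + 2/s + 0.11s = (0.11s² + 4s + 2)/s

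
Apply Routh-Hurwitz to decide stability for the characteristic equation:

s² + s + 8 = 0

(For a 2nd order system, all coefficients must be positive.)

Coefficients: 1, 1, 8. All positive, so system is stable.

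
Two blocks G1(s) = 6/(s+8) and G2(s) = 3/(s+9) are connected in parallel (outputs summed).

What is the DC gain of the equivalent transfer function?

Parallel: G_eq = G1 + G2. DC gain = G1(0) + G2(0) = 6/8 + 3/9 = 0.75 + 0.3333 = 1.0833.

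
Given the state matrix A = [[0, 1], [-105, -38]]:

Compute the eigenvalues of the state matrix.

det(A - λI) = λ² - (-38)λ + 105 = (λ - (-35))(λ - (-3)). Eigenvalues: -35, -3.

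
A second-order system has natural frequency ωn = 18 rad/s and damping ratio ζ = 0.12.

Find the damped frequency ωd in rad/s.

ωd = ωn√(1 - ζ²) = 18√(1 - 0.12²) = 17.87 rad/s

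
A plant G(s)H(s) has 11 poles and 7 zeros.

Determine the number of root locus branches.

Root locus has n branches where n = number of poles = 11.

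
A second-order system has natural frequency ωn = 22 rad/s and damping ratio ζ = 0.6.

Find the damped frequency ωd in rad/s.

ωd = ωn√(1 - ζ²) = 22√(1 - 0.6²) = 17.6 rad/s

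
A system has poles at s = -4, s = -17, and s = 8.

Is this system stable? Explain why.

Pole(s) at s = 8 are not in the left half-plane. System is unstable.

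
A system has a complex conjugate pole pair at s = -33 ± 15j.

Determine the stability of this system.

Real part of poles is -33 (< 0, left half-plane). Stable.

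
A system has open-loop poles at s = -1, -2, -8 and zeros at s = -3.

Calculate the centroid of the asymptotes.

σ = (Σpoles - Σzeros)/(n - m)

σ = (Σpoles - Σzeros)/(n - m) = (-11 - (-3))/(3 - 1) = -8/2 = -4.0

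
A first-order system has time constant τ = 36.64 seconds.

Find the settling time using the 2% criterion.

For first-order system, 2% settling time ≈ 4τ = 4 × 36.64 = 146.56 s.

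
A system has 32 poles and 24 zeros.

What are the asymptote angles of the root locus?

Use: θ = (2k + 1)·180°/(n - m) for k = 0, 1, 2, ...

n - m = 32 - 24 = 8. Angles: θk = (2k + 1)·180°/8 = 22.5°, 67.5°, 112.5°, 157.5°, 202.5°, 247.5°, 292.5°, 337.5°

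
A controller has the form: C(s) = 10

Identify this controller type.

This is a Proportional (P) controller.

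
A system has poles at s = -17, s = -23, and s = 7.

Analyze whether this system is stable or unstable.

Pole(s) at s = 7 are not in the left half-plane. System is unstable.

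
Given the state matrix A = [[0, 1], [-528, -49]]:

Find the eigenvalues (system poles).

det(A - λI) = λ² - (-49)λ + 528 = (λ - (-16))(λ - (-33)). Eigenvalues: -16, -33.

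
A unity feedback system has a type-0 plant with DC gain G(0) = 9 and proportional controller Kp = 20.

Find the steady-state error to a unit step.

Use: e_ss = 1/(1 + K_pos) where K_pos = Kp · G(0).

K_pos = Kp · G(0) = 20 × 9 = 180. e_ss = 1/(1 + 180) = 0.0055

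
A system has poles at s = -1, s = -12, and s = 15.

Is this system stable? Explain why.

Pole(s) at s = 15 are not in the left half-plane. System is unstable.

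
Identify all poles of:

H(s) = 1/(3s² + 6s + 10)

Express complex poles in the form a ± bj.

Discriminant = 6² - 4×3×10 = 36 - 120 = -84 < 0, so the poles are a complex conjugate pair s = (-6 ± j√84)/(2×3). Real part = -6/(2×3) = -6/6 = -1; imaginary part = ±√84/(2×3) ≈ 1.5275. Poles: s = -1 ± 1.5275j.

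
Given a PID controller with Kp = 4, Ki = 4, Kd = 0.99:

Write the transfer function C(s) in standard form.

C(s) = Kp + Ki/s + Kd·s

Substituting values: C(s) = 4 + 4/s + 0.99s = (0.99s² + 4s + 4)/s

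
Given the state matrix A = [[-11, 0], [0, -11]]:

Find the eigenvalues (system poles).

For diagonal matrix, eigenvalues are diagonal entries: λ₁ = -11, λ₂ = -11.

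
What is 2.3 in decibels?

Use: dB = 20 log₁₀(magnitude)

dB = 20 log₁₀(2.3) = 7.2 dB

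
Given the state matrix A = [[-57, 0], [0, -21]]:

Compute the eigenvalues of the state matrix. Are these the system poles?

For diagonal matrix, eigenvalues are diagonal entries: λ₁ = -57, λ₂ = -21. Eigenvalues of A = system poles.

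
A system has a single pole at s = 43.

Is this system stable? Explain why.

Pole at s = 43 is in the right half-plane. Unstable.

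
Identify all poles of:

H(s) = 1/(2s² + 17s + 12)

Discriminant = 17² - 4×2×12 = 289 - 96 = 193 > 0, so two distinct real poles. Using quadratic formula: s = (-17 ± √193)/(2×2) = (-17 ± √193)/4, with √193 ≈ 13.8924. s₁ ≈ -0.7769, s₂ ≈ -7.7231. Poles: s₁ = -0.7769, s₂ = -7.7231.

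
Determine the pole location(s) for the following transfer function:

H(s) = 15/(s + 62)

Pole is where denominator = 0: s + 62 = 0, so s = -62.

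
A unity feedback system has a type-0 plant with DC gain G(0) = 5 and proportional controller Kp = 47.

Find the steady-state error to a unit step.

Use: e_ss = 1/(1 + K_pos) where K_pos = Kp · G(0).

K_pos = Kp · G(0) = 47 × 5 = 235. e_ss = 1/(1 + 235) = 0.0042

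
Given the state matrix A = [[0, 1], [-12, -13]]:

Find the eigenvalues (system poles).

det(A - λI) = λ² - (-13)λ + 12 = (λ - (-1))(λ - (-12)). Eigenvalues: -1, -12.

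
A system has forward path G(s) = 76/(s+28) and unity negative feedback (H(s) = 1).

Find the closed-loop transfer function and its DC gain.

T(s) = G/(1+GH) = [76/(s+28)] / [1 + 76/(s+28)] = 76/(s+28+76) = 76/(s+104). DC gain = 76/104 = 0.7308.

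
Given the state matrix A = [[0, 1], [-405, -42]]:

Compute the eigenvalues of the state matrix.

det(A - λI) = λ² - (-42)λ + 405 = (λ - (-27))(λ - (-15)). Eigenvalues: -27, -15.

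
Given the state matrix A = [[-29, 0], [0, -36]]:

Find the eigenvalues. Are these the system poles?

For diagonal matrix, eigenvalues are diagonal entries: λ₁ = -29, λ₂ = -36. Eigenvalues of A = system poles.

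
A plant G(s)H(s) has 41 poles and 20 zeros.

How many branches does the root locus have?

Root locus has n branches where n = number of poles = 41.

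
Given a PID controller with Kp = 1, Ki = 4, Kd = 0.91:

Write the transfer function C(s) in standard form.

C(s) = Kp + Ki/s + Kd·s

Substituting values: C(s) = 1 + 4/s + 0.91s = (0.91s² + s + 4)/s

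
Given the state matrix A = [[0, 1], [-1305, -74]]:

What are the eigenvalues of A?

det(A - λI) = λ² - (-74)λ + 1305 = (λ - (-29))(λ - (-45)). Eigenvalues: -29, -45.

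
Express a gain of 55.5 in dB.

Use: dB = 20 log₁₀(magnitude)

dB = 20 log₁₀(55.5) = 34.9 dB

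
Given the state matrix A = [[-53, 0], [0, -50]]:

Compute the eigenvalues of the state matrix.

For diagonal matrix, eigenvalues are diagonal entries: λ₁ = -53, λ₂ = -50.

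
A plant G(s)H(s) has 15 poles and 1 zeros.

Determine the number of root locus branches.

Root locus has n branches where n = number of poles = 15.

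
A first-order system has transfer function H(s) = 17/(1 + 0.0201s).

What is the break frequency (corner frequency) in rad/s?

Corner frequency = 1/τ = 1/0.0201 = 49.751 rad/s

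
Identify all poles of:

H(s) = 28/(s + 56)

Pole is where denominator = 0: s + 56 = 0, so s = -56.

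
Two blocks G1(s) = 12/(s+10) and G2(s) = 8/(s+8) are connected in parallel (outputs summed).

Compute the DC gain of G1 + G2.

Parallel: G_eq = G1 + G2. DC gain = G1(0) + G2(0) = 12/10 + 8/8 = 1.2 + 1 = 2.2.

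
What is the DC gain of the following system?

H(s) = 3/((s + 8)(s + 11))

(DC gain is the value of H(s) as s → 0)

DC gain = H(0) = 3/(8 × 11) = 3/88 = 0.0341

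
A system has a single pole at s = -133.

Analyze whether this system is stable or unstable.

Pole at s = -133 is in the left half-plane. Stable.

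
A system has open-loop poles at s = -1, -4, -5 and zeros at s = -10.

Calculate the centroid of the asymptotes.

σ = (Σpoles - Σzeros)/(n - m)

σ = (Σpoles - Σzeros)/(n - m) = (-10 - (-10))/(3 - 1) = 0/2 = 0.0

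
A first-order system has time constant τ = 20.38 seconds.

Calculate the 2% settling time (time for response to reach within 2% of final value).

For first-order system, 2% settling time ≈ 4τ = 4 × 20.38 = 81.52 s.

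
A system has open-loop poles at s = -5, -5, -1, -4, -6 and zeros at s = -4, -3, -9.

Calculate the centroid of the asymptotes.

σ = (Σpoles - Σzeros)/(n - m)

σ = (Σpoles - Σzeros)/(n - m) = (-21 - (-16))/(5 - 3) = -5/2 = -2.5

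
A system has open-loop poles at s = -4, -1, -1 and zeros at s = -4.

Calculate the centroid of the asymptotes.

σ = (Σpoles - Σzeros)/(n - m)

σ = (Σpoles - Σzeros)/(n - m) = (-6 - (-4))/(3 - 1) = -2/2 = -1.0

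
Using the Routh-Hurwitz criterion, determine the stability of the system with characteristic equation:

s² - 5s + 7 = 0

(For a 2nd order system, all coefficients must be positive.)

Coefficients: 1, -5, 7. b=-5 not positive, so system is unstable.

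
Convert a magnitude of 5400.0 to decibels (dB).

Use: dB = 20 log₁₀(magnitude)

dB = 20 log₁₀(5400.0) = 74.6 dB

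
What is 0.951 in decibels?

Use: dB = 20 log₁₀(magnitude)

dB = 20 log₁₀(0.951) = -0.4 dB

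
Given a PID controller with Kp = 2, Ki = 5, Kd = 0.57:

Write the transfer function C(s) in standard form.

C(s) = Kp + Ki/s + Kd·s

Substituting values: C(s) = 2 + 5/s + 0.57s = (0.57s² + 2s + 5)/s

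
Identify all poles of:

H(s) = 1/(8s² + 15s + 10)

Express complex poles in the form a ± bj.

Discriminant = 15² - 4×8×10 = 225 - 320 = -95 < 0, so the poles are a complex conjugate pair s = (-15 ± j√95)/(2×8). Real part = -15/(2×8) = -15/16 = -0.9375; imaginary part = ±√95/(2×8) ≈ 0.6092. Poles: s = -0.9375 ± 0.6092j.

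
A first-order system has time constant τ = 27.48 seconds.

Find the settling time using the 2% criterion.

For first-order system, 2% settling time ≈ 4τ = 4 × 27.48 = 109.92 s.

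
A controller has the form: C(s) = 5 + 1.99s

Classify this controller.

This is a Proportional-Derivative (PD) controller.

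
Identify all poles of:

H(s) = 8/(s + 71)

Pole is where denominator = 0: s + 71 = 0, so s = -71.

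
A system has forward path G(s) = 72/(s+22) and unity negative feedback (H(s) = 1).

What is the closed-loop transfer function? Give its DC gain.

T(s) = G/(1+GH) = [72/(s+22)] / [1 + 72/(s+22)] = 72/(s+22+72) = 72/(s+94). DC gain = 72/94 = 0.7660.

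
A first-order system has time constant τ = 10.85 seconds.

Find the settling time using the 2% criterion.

For first-order system, 2% settling time ≈ 4τ = 4 × 10.85 = 43.4 s.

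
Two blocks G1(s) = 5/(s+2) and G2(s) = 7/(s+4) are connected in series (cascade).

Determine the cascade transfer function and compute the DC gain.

Series: multiply transfer functions. G_eq = 5/(s+2) × 7/(s+4) = 35/((s+2)(s+4)). DC gain = 35/(2×4) = 4.375.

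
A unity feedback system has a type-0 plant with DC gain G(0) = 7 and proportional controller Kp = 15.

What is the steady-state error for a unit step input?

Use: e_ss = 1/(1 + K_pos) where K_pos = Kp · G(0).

K_pos = Kp · G(0) = 15 × 7 = 105. e_ss = 1/(1 + 105) = 0.0094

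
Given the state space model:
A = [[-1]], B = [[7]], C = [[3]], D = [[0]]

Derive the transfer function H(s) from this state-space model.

(sI - A)⁻¹ = 1/(s + 1). H(s) = 3 × 7/(s + 1) + 0 = 21/(s + 1).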